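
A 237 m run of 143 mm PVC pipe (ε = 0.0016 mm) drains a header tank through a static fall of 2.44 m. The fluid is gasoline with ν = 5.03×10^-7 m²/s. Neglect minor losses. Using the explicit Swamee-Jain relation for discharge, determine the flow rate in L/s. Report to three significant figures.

Swamee-Jain (Type II): Q = -0.965·√(gD⁵h_f/L)·ln[ε/(3.7D) + √(3.17ν²L/(gD³h_f))]
√(gD⁵h_f/L) = √(9.81·0.143⁵·2.44/237) = 0.002458
ε/(3.7D) = 3.02×10^-6; √(3.17ν²L/(gD³h_f)) = 5.21×10^-5
Q = -0.965·0.002458·ln(5.514×10^-5) = 0.02325 m³/s
Check: V = 1.45 m/s, Re = 4.12×10^5, f = 0.01372, h_f = 2.43 m ≈ 2.44 m ✓

Q ≈ 23.3 L/s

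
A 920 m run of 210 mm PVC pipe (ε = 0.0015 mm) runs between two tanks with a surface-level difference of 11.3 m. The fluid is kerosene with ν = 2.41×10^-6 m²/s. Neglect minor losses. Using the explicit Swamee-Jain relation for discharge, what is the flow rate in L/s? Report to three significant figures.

Q ≈ 60.6 L/s

Swamee-Jain (Type II): Q = -0.965·√(gD⁵h_f/L)·ln[ε/(3.7D) + √(3.17ν²L/(gD³h_f))]
√(gD⁵h_f/L) = √(9.81·0.210⁵·11.3/920) = 0.007015
ε/(3.7D) = 1.93×10^-6; √(3.17ν²L/(gD³h_f)) = 1.28×10^-4
Q = -0.965·0.007015·ln(1.304×10^-4) = 0.06055 m³/s
Check: V = 1.75 m/s, Re = 1.52×10^5, f = 0.01645, h_f = 11.2 m ≈ 11.3 m ✓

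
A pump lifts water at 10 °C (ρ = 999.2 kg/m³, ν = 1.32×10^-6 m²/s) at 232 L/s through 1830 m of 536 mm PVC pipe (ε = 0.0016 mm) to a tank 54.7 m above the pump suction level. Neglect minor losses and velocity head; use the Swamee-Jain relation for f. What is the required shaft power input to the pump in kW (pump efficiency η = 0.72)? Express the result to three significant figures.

V = 4Q/(πD²) = 1.028 m/s; Re = 4.18×10^5; ε/D = 2.99×10^-6; f = 0.01357
h_f = f(L/D)V²/2g = 2.496 m
Total head H = z + h_f = 54.7 + 2.496 = 57.20 m
P_hyd = ρgQH = 999.2·9.81·0.232·57.20 = 130.1 kW
P_shaft = P_hyd/η = 130.1/0.72 = 180.7 kW

P_shaft ≈ 181 kW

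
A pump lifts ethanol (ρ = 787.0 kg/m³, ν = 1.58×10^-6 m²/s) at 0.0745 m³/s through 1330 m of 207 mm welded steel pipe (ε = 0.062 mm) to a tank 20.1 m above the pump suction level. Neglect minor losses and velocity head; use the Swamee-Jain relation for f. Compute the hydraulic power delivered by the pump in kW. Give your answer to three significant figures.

V = 4Q/(πD²) = 2.214 m/s; Re = 2.90×10^5; ε/D = 3.00×10^-4; f = 0.01711
h_f = f(L/D)V²/2g = 27.46 m
Total head H = z + h_f = 20.1 + 27.46 = 47.56 m
P_hyd = ρgQH = 787.0·9.81·0.0745·47.56 = 27.36 kW

P_hyd ≈ 27.4 kW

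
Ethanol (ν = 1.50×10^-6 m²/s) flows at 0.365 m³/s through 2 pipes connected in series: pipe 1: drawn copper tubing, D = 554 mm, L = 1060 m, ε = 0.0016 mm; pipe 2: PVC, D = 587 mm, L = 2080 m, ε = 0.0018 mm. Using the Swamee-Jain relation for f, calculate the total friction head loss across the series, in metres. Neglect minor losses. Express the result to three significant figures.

H ≈ 7.16 m

Pipe 1: V = 1.514 m/s, Re = 5.59×10^5, ε/D = 2.89×10^-6, f = 0.01288, h_1 = f(L/D)V²/2g = 2.880 m
Pipe 2: V = 1.349 m/s, Re = 5.28×10^5, ε/D = 3.07×10^-6, f = 0.01302, h_2 = f(L/D)V²/2g = 4.276 m
Series → Q common, losses add: H = Σh = 7.157 m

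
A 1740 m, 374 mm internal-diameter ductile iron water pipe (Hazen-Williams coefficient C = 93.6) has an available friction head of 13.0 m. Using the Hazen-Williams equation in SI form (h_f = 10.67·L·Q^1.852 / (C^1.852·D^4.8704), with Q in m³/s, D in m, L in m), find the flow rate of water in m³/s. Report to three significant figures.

Rearranging: Q = [h_f·C^1.852·D^4.8704 / (10.67·L)]^(1/1.852)
Q = [13.0·93.6^1.852·0.374^4.8704 / (10.67·1740)]^0.540 = 0.1395 m³/s

Q ≈ 0.139 m³/s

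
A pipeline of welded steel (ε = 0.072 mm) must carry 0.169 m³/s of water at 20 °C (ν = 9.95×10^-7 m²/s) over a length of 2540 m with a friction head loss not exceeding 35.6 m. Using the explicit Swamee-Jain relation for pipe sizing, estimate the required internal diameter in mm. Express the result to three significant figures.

D ≈ 308 mm

Swamee-Jain (Type III): D = 0.66·[ε^1.25·(LQ²/(gh_f))^4.75 + ν·Q^9.4·(L/(gh_f))^5.2]^0.04
LQ²/(gh_f) = 0.2077; L/(gh_f) = 7.273
Term 1 = ε^1.25·(…)^4.75 = 3.80×10^-9; Term 2 = ν·Q^9.4·(…)^5.2 = 1.66×10^-9
D = 0.66·(3.80×10^-9 + 1.66×10^-9)^0.04 = 0.3083 m = 308 mm
Check: V = 2.26 m/s, Re = 7.01×10^5, f = 0.01544, h_f = 33.2 m ≈ 35.6 m ✓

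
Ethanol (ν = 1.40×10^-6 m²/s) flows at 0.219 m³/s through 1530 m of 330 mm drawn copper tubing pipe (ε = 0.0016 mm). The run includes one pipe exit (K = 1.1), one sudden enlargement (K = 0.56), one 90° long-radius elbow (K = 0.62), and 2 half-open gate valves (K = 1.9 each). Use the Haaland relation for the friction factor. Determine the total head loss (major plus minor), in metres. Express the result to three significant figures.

H_L ≈ 21.7 m

V = 4Q/(πD²) = 2.561 m/s; V²/2g = 0.3342 m
Re = 6.04×10^5, ε/D = 4.85×10^-6 → f = 0.01269 (Haaland)
Major: h_f = f(L/D)·V²/2g = 0.01269·4636·0.3342 = 19.67 m
Minor: ΣK = 6.08; h_m = ΣK·V²/2g = 2.032 m
Total H_L = 19.67 + 2.032 = 21.70 m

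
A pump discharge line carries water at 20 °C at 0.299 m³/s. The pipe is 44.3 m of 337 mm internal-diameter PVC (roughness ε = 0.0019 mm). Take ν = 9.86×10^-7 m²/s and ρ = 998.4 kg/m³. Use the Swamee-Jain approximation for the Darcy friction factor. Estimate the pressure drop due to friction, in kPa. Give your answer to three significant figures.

V = 4Q/(πD²) = 4·0.299/(π·0.337²) = 3.352 m/s
Re = VD/ν = 3.352·0.337/9.86×10^-7 = 1.15×10^6 → turbulent
ε/D = 0.0019/337 = 5.64×10^-6
Swamee-Jain: f = 0.01150
h_f = f(L/D)V²/(2g) = 0.01150·(44.3/0.337)·3.352²/(2·9.81) = 0.8657 m
Δp = ρg·h_f = 998.4·9.81·0.8657 = 8.479 kPa

Δp ≈ 8.48 kPa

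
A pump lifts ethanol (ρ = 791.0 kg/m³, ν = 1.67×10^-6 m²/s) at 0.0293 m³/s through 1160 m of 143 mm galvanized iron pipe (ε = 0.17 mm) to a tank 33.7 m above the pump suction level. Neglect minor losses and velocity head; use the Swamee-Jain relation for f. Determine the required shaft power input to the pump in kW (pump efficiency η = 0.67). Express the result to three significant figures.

P_shaft ≈ 21.8 kW

V = 4Q/(πD²) = 1.824 m/s; Re = 1.56×10^5; ε/D = 0.00119; f = 0.02223
h_f = f(L/D)V²/2g = 30.58 m
Total head H = z + h_f = 33.7 + 30.58 = 64.28 m
P_hyd = ρgQH = 791.0·9.81·0.0293·64.28 = 14.62 kW
P_shaft = P_hyd/η = 14.62/0.67 = 21.81 kW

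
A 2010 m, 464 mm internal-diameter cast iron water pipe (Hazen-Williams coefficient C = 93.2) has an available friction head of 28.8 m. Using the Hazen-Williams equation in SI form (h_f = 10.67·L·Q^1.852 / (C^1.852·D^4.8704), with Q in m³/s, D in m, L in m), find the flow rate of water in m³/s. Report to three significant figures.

Rearranging: Q = [h_f·C^1.852·D^4.8704 / (10.67·L)]^(1/1.852)
Q = [28.8·93.2^1.852·0.464^4.8704 / (10.67·2010)]^0.540 = 0.3481 m³/s

Q ≈ 0.348 m³/s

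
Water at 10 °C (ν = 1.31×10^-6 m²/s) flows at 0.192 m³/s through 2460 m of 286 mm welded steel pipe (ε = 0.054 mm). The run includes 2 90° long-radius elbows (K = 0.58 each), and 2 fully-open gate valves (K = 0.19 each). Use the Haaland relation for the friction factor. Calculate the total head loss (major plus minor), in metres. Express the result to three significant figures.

H_L ≈ 58.9 m

V = 4Q/(πD²) = 2.989 m/s; V²/2g = 0.4553 m
Re = 6.52×10^5, ε/D = 1.89×10^-4 → f = 0.01487 (Haaland)
Major: h_f = f(L/D)·V²/2g = 0.01487·8601·0.4553 = 58.22 m
Minor: ΣK = 1.54; h_m = ΣK·V²/2g = 0.7011 m
Total H_L = 58.22 + 0.7011 = 58.92 m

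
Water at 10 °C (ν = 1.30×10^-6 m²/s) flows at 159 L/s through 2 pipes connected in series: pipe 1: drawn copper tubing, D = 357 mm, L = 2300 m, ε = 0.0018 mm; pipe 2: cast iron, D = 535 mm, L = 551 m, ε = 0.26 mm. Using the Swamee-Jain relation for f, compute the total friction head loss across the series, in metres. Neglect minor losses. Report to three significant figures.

Pipe 1: V = 1.588 m/s, Re = 4.36×10^5, ε/D = 5.04×10^-6, f = 0.01349, h_1 = f(L/D)V²/2g = 11.18 m
Pipe 2: V = 0.7073 m/s, Re = 2.91×10^5, ε/D = 4.86×10^-4, f = 0.01829, h_2 = f(L/D)V²/2g = 0.4802 m
Series → Q common, losses add: H = Σh = 11.66 m

H ≈ 11.7 m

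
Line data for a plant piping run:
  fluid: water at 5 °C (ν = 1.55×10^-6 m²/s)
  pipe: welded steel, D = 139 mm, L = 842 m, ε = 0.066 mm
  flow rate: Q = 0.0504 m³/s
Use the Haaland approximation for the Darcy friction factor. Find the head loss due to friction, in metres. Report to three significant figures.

h_f ≈ 61.1 m

V = 4Q/(πD²) = 4·0.0504/(π·0.139²) = 3.321 m/s
Re = VD/ν = 3.321·0.139/1.55×10^-6 = 2.98×10^5 → turbulent
ε/D = 0.066/139 = 4.75×10^-4
Haaland: f = 0.01793
h_f = f(L/D)V²/(2g) = 0.01793·(842/0.139)·3.321²/(2·9.81) = 61.08 m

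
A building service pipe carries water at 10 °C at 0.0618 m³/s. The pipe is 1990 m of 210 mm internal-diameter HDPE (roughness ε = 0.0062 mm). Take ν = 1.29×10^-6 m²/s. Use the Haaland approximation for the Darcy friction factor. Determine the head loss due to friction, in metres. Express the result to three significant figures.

h_f ≈ 22.6 m

V = 4Q/(πD²) = 4·0.0618/(π·0.210²) = 1.784 m/s
Re = VD/ν = 1.784·0.210/1.29×10^-6 = 2.90×10^5 → turbulent
ε/D = 0.0062/210 = 2.95×10^-5
Haaland: f = 0.01468
h_f = f(L/D)V²/(2g) = 0.01468·(1990/0.210)·1.784²/(2·9.81) = 22.57 m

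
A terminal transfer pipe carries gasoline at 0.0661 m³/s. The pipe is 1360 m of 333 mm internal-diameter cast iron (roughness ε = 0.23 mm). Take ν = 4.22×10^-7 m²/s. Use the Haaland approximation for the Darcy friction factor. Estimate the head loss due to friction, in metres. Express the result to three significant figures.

h_f ≈ 2.23 m

V = 4Q/(πD²) = 4·0.0661/(π·0.333²) = 0.7590 m/s
Re = VD/ν = 0.7590·0.333/4.22×10^-7 = 5.99×10^5 → turbulent
ε/D = 0.23/333 = 6.91×10^-4
Haaland: f = 0.01859
h_f = f(L/D)V²/(2g) = 0.01859·(1360/0.333)·0.7590²/(2·9.81) = 2.229 m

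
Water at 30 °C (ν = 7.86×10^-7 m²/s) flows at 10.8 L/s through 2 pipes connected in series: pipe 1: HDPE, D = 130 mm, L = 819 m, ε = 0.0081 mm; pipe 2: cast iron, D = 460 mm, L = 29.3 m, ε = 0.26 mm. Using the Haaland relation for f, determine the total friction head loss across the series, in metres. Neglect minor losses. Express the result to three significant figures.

H ≈ 3.63 m

Pipe 1: V = 0.8137 m/s, Re = 1.35×10^5, ε/D = 6.23×10^-5, f = 0.01709, h_1 = f(L/D)V²/2g = 3.633 m
Pipe 2: V = 0.06499 m/s, Re = 3.80×10^4, ε/D = 5.65×10^-4, f = 0.02354, h_2 = f(L/D)V²/2g = 3.228×10^-4 m
Series → Q common, losses add: H = Σh = 3.634 m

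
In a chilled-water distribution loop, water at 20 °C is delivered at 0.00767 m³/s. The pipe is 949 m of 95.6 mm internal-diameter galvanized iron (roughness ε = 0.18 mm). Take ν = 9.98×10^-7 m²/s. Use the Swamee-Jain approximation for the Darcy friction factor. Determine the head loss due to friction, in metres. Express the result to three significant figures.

V = 4Q/(πD²) = 4·0.00767/(π·0.0956²) = 1.069 m/s
Re = VD/ν = 1.069·0.0956/9.98×10^-7 = 1.02×10^5 → turbulent
ε/D = 0.18/95.6 = 0.00188
Swamee-Jain: f = 0.02498
h_f = f(L/D)V²/(2g) = 0.02498·(949/0.0956)·1.069²/(2·9.81) = 14.43 m

h_f ≈ 14.4 m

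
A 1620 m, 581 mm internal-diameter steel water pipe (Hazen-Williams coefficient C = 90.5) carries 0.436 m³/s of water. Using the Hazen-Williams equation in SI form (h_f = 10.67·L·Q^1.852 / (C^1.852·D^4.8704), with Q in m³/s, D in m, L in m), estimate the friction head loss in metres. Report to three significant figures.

h_f = 10.67·1620·0.436^1.852 / (90.5^1.852·0.581^4.8704) = 12.44 m

h_f ≈ 12.4 m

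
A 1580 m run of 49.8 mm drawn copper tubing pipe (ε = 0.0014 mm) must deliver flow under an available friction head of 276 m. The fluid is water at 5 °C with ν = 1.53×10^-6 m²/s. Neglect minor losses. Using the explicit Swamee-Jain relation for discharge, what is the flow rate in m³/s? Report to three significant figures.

Swamee-Jain (Type II): Q = -0.965·√(gD⁵h_f/L)·ln[ε/(3.7D) + √(3.17ν²L/(gD³h_f))]
√(gD⁵h_f/L) = √(9.81·0.0498⁵·276/1580) = 7.245×10^-4
ε/(3.7D) = 7.60×10^-6; √(3.17ν²L/(gD³h_f)) = 1.87×10^-4
Q = -0.965·7.245×10^-4·ln(1.948×10^-4) = 0.005973 m³/s
Check: V = 3.07 m/s, Re = 9.98×10^4, f = 0.01804, h_f = 274 m ≈ 276 m ✓

Q ≈ 0.00597 m³/s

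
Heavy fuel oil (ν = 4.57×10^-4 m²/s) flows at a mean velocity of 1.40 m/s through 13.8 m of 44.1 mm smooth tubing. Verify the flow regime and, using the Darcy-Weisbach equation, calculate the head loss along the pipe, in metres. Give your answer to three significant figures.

Re = VD/ν = 1.40·0.04410/4.57×10^-4 = 135 → laminar (Re < 2300)
f = 64/Re = 0.4737
h_f = f(L/D)V²/(2g) = 0.4737·(13.8/0.04410)·1.40²/(2·9.81) = 14.81 m

h_f ≈ 14.8 m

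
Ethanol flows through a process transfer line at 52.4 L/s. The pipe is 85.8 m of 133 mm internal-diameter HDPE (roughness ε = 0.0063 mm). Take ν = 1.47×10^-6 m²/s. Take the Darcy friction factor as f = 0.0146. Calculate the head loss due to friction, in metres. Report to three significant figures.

V = 4Q/(πD²) = 4·0.0524/(π·0.133²) = 3.772 m/s
h_f = f(L/D)V²/(2g) = 0.01460·(85.8/0.133)·3.772²/(2·9.81) = 6.829 m

h_f ≈ 6.83 m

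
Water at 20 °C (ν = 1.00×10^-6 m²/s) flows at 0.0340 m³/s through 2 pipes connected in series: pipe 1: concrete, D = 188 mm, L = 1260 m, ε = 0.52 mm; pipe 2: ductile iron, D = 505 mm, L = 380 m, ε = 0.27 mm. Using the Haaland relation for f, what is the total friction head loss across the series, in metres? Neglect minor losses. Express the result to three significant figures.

H ≈ 13.4 m

Pipe 1: V = 1.225 m/s, Re = 2.30×10^5, ε/D = 0.00277, f = 0.02618, h_1 = f(L/D)V²/2g = 13.42 m
Pipe 2: V = 0.1697 m/s, Re = 8.57×10^4, ε/D = 5.35×10^-4, f = 0.02062, h_2 = f(L/D)V²/2g = 0.02278 m
Series → Q common, losses add: H = Σh = 13.44 m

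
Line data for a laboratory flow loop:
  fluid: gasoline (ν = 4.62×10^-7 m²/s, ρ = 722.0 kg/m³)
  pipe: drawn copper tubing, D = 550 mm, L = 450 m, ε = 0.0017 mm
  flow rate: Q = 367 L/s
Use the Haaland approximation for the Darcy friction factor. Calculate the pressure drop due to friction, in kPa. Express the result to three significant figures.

V = 4Q/(πD²) = 4·0.367/(π·0.550²) = 1.545 m/s
Re = VD/ν = 1.545·0.550/4.62×10^-7 = 1.84×10^6 → turbulent
ε/D = 0.0017/550 = 3.09×10^-6
Haaland: f = 0.01056
h_f = f(L/D)V²/(2g) = 0.01056·(450/0.550)·1.545²/(2·9.81) = 1.051 m
Δp = ρg·h_f = 722.0·9.81·1.051 = 7.445 kPa

Δp ≈ 7.44 kPa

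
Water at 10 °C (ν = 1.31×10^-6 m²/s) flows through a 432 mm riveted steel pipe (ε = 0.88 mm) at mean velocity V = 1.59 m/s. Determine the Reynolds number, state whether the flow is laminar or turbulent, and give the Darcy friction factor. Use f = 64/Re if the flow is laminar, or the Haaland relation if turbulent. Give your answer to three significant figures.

Re = VD/ν = 1.590·0.432/1.31×10^-6 = 5.24×10^5
Re > 4000 → turbulent; ε/D = 0.00204
Haaland: f = 0.02389

Re ≈ 5.24×10^5; turbulent; f ≈ 0.0239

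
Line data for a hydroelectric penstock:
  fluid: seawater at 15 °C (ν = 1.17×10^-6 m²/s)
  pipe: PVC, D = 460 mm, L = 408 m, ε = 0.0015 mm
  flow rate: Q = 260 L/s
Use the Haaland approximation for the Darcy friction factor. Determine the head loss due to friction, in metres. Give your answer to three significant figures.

V = 4Q/(πD²) = 4·0.260/(π·0.460²) = 1.564 m/s
Re = VD/ν = 1.564·0.460/1.17×10^-6 = 6.15×10^5 → turbulent
ε/D = 0.0015/460 = 3.26×10^-6
Haaland: f = 0.01263
h_f = f(L/D)V²/(2g) = 0.01263·(408/0.460)·1.564²/(2·9.81) = 1.398 m

h_f ≈ 1.40 m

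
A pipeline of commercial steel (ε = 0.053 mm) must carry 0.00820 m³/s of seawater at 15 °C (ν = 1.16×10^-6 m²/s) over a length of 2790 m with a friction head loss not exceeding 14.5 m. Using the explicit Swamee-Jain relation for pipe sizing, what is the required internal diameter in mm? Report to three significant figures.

Swamee-Jain (Type III): D = 0.66·[ε^1.25·(LQ²/(gh_f))^4.75 + ν·Q^9.4·(L/(gh_f))^5.2]^0.04
LQ²/(gh_f) = 0.001319; L/(gh_f) = 19.61
Term 1 = ε^1.25·(…)^4.75 = 9.47×10^-20; Term 2 = ν·Q^9.4·(…)^5.2 = 1.50×10^-19
D = 0.66·(9.47×10^-20 + 1.50×10^-19)^0.04 = 0.1189 m = 119 mm
Check: V = 0.739 m/s, Re = 7.57×10^4, f = 0.02099, h_f = 13.7 m ≈ 14.5 m ✓

D ≈ 119 mm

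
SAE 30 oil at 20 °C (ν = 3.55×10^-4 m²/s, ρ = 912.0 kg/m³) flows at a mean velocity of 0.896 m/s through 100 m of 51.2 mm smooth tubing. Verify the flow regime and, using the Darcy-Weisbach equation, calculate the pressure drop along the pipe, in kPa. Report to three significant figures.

Re = VD/ν = 0.896·0.05120/3.55×10^-4 = 129 → laminar (Re < 2300)
f = 64/Re = 0.4953
h_f = f(L/D)V²/(2g) = 0.4953·(100/0.05120)·0.896²/(2·9.81) = 39.58 m
Δp = ρg·h_f = 912.0·9.81·39.58 = 354.1 kPa

Δp ≈ 354 kPa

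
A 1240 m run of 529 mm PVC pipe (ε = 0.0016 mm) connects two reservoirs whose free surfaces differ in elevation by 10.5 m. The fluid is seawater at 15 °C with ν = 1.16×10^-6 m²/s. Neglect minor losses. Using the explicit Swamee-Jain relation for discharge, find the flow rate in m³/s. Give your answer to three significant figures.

Q ≈ 0.614 m³/s

Swamee-Jain (Type II): Q = -0.965·√(gD⁵h_f/L)·ln[ε/(3.7D) + √(3.17ν²L/(gD³h_f))]
√(gD⁵h_f/L) = √(9.81·0.529⁵·10.5/1240) = 0.05866
ε/(3.7D) = 8.17×10^-7; √(3.17ν²L/(gD³h_f)) = 1.86×10^-5
Q = -0.965·0.05866·ln(1.944×10^-5) = 0.6141 m³/s
Check: V = 2.79 m/s, Re = 1.27×10^6, f = 0.01124, h_f = 10.5 m ≈ 10.5 m ✓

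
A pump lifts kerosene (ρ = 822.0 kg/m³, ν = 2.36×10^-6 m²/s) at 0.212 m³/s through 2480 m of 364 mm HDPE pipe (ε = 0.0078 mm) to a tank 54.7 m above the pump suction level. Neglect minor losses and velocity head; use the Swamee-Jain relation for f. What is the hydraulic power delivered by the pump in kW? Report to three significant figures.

V = 4Q/(πD²) = 2.037 m/s; Re = 3.14×10^5; ε/D = 2.14×10^-5; f = 0.01451
h_f = f(L/D)V²/2g = 20.91 m
Total head H = z + h_f = 54.7 + 20.91 = 75.61 m
P_hyd = ρgQH = 822.0·9.81·0.212·75.61 = 129.3 kW

P_hyd ≈ 129 kW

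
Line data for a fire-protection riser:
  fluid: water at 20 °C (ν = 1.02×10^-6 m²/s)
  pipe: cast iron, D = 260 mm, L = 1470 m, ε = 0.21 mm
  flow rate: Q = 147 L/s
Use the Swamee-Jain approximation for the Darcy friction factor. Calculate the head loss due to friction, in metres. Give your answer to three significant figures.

h_f ≈ 42.5 m

V = 4Q/(πD²) = 4·0.147/(π·0.260²) = 2.769 m/s
Re = VD/ν = 2.769·0.260/1.02×10^-6 = 7.06×10^5 → turbulent
ε/D = 0.21/260 = 8.08×10^-4
Swamee-Jain: f = 0.01926
h_f = f(L/D)V²/(2g) = 0.01926·(1470/0.260)·2.769²/(2·9.81) = 42.55 m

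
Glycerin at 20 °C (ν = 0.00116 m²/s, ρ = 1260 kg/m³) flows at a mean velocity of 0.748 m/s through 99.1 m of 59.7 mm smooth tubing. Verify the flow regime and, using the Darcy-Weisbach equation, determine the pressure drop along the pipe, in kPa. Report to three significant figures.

Δp ≈ 973 kPa

Re = VD/ν = 0.748·0.05970/0.00116 = 38.5 → laminar (Re < 2300)
f = 64/Re = 1.663
h_f = f(L/D)V²/(2g) = 1.663·(99.1/0.05970)·0.748²/(2·9.81) = 78.70 m
Δp = ρg·h_f = 1260·9.81·78.70 = 972.8 kPa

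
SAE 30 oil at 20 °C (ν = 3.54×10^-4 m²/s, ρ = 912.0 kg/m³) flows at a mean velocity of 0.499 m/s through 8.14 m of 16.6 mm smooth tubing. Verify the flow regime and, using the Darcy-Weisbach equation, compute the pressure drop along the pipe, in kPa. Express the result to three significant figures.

Re = VD/ν = 0.499·0.01660/3.54×10^-4 = 23.4 → laminar (Re < 2300)
f = 64/Re = 2.735
h_f = f(L/D)V²/(2g) = 2.735·(8.14/0.01660)·0.499²/(2·9.81) = 17.02 m
Δp = ρg·h_f = 912.0·9.81·17.02 = 152.3 kPa

Δp ≈ 152 kPa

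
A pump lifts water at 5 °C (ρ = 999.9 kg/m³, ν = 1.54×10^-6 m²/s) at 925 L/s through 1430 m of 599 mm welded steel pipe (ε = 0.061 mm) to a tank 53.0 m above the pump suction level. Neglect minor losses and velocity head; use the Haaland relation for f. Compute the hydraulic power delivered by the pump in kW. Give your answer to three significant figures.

P_hyd ≈ 637 kW

V = 4Q/(πD²) = 3.282 m/s; Re = 1.28×10^6; ε/D = 1.02×10^-4; f = 0.01311
h_f = f(L/D)V²/2g = 17.19 m
Total head H = z + h_f = 53.0 + 17.19 = 70.19 m
P_hyd = ρgQH = 999.9·9.81·0.925·70.19 = 636.9 kW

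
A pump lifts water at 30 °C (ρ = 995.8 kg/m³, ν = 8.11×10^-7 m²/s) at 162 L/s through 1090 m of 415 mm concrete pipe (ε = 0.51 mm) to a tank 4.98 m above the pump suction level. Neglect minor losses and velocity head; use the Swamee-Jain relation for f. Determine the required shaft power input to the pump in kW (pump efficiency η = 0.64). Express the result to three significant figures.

P_shaft ≈ 22.4 kW

V = 4Q/(πD²) = 1.198 m/s; Re = 6.13×10^5; ε/D = 0.00123; f = 0.02119
h_f = f(L/D)V²/2g = 4.069 m
Total head H = z + h_f = 4.98 + 4.069 = 9.049 m
P_hyd = ρgQH = 995.8·9.81·0.162·9.049 = 14.32 kW
P_shaft = P_hyd/η = 14.32/0.64 = 22.38 kW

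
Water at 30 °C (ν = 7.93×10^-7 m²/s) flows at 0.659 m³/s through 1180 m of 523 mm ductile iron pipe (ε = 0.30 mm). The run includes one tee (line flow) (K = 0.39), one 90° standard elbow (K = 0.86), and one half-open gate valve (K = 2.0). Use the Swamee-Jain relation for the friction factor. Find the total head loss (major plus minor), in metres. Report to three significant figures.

H_L ≈ 20.5 m

V = 4Q/(πD²) = 3.068 m/s; V²/2g = 0.4796 m
Re = 2.02×10^6, ε/D = 5.74×10^-4 → f = 0.01753 (Swamee-Jain)
Major: h_f = f(L/D)·V²/2g = 0.01753·2256·0.4796 = 18.96 m
Minor: ΣK = 3.25; h_m = ΣK·V²/2g = 1.559 m
Total H_L = 18.96 + 1.559 = 20.52 m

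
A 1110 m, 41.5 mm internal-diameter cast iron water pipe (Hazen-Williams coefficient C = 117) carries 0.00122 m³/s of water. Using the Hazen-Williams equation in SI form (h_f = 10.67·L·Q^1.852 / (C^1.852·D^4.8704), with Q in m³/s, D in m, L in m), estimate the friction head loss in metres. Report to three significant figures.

h_f ≈ 37.8 m

h_f = 10.67·1110·0.00122^1.852 / (117^1.852·0.0415^4.8704) = 37.83 m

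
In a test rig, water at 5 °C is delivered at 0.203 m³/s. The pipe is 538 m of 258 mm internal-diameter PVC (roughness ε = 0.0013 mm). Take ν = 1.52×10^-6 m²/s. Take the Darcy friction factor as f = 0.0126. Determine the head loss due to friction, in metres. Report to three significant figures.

h_f ≈ 20.2 m

V = 4Q/(πD²) = 4·0.203/(π·0.258²) = 3.883 m/s
h_f = f(L/D)V²/(2g) = 0.01260·(538/0.258)·3.883²/(2·9.81) = 20.19 m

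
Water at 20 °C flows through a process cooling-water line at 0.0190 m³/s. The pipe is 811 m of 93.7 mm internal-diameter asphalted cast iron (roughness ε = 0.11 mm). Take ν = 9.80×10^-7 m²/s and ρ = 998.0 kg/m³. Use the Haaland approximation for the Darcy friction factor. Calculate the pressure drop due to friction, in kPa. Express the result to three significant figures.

V = 4Q/(πD²) = 4·0.0190/(π·0.0937²) = 2.755 m/s
Re = VD/ν = 2.755·0.0937/9.80×10^-7 = 2.63×10^5 → turbulent
ε/D = 0.11/93.7 = 0.00117
Haaland: f = 0.02133
h_f = f(L/D)V²/(2g) = 0.02133·(811/0.0937)·2.755²/(2·9.81) = 71.43 m
Δp = ρg·h_f = 998.0·9.81·71.43 = 699.4 kPa

Δp ≈ 699 kPa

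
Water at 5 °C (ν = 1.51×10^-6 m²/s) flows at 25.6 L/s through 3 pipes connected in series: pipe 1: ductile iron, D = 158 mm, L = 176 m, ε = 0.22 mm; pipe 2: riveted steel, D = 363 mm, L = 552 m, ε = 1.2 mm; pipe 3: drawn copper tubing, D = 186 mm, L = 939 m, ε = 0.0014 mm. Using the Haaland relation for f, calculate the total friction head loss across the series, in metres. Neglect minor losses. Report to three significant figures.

H ≈ 6.30 m

Pipe 1: V = 1.306 m/s, Re = 1.37×10^5, ε/D = 0.00139, f = 0.02278, h_1 = f(L/D)V²/2g = 2.205 m
Pipe 2: V = 0.2474 m/s, Re = 5.95×10^4, ε/D = 0.00331, f = 0.02875, h_2 = f(L/D)V²/2g = 0.1363 m
Pipe 3: V = 0.9422 m/s, Re = 1.16×10^5, ε/D = 7.53×10^-6, f = 0.01731, h_3 = f(L/D)V²/2g = 3.954 m
Series → Q common, losses add: H = Σh = 6.296 m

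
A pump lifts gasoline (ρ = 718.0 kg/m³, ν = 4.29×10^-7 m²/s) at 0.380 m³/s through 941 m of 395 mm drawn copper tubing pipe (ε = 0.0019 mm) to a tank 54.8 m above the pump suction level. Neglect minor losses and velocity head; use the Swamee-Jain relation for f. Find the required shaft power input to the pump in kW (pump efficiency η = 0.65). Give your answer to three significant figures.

V = 4Q/(πD²) = 3.101 m/s; Re = 2.86×10^6; ε/D = 4.81×10^-6; f = 0.01003
h_f = f(L/D)V²/2g = 11.71 m
Total head H = z + h_f = 54.8 + 11.71 = 66.51 m
P_hyd = ρgQH = 718.0·9.81·0.380·66.51 = 178.0 kW
P_shaft = P_hyd/η = 178.0/0.65 = 273.9 kW

P_shaft ≈ 274 kW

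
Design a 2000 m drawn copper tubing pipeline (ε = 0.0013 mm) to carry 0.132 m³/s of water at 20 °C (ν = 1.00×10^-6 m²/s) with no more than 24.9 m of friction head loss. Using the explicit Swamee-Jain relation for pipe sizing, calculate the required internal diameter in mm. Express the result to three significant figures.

D ≈ 275 mm

Swamee-Jain (Type III): D = 0.66·[ε^1.25·(LQ²/(gh_f))^4.75 + ν·Q^9.4·(L/(gh_f))^5.2]^0.04
LQ²/(gh_f) = 0.1427; L/(gh_f) = 8.188
Term 1 = ε^1.25·(…)^4.75 = 4.22×10^-12; Term 2 = ν·Q^9.4·(…)^5.2 = 3.03×10^-10
D = 0.66·(4.22×10^-12 + 3.03×10^-10)^0.04 = 0.2748 m = 275 mm
Check: V = 2.23 m/s, Re = 6.12×10^5, f = 0.01272, h_f = 23.4 m ≈ 24.9 m ✓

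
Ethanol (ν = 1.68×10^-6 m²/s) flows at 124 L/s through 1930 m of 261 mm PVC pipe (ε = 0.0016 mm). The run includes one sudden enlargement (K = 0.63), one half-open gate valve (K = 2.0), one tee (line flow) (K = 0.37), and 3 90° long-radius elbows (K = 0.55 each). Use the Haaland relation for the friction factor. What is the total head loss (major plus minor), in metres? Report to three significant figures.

H_L ≈ 29.5 m

V = 4Q/(πD²) = 2.318 m/s; V²/2g = 0.2738 m
Re = 3.60×10^5, ε/D = 6.13×10^-6 → f = 0.01392 (Haaland)
Major: h_f = f(L/D)·V²/2g = 0.01392·7395·0.2738 = 28.18 m
Minor: ΣK = 4.65; h_m = ΣK·V²/2g = 1.273 m
Total H_L = 28.18 + 1.273 = 29.45 m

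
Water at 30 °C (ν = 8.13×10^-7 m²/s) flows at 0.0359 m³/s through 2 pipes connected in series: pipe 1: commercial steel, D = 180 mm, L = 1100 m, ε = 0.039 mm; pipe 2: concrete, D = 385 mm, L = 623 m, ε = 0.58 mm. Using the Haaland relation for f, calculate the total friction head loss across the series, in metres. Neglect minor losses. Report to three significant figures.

Pipe 1: V = 1.411 m/s, Re = 3.12×10^5, ε/D = 2.17×10^-4, f = 0.01612, h_1 = f(L/D)V²/2g = 9.995 m
Pipe 2: V = 0.3084 m/s, Re = 1.46×10^5, ε/D = 0.00151, f = 0.02307, h_2 = f(L/D)V²/2g = 0.1809 m
Series → Q common, losses add: H = Σh = 10.18 m

H ≈ 10.2 m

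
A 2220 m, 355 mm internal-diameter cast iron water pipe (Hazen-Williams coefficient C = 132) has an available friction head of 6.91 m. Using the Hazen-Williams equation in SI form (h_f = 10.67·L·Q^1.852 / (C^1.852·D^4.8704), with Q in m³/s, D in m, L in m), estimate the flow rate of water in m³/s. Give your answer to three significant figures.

Rearranging: Q = [h_f·C^1.852·D^4.8704 / (10.67·L)]^(1/1.852)
Q = [6.91·132^1.852·0.355^4.8704 / (10.67·2220)]^0.540 = 0.1069 m³/s

Q ≈ 0.107 m³/s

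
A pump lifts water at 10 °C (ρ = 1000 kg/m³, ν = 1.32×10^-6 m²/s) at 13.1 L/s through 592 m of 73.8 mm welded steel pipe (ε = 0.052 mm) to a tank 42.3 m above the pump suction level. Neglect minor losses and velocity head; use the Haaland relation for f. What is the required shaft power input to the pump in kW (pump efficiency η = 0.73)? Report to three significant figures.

V = 4Q/(πD²) = 3.062 m/s; Re = 1.71×10^5; ε/D = 7.05×10^-4; f = 0.01987
h_f = f(L/D)V²/2g = 76.19 m
Total head H = z + h_f = 42.3 + 76.19 = 118.5 m
P_hyd = ρgQH = 1000·9.81·0.0131·118.5 = 15.23 kW
P_shaft = P_hyd/η = 15.23/0.73 = 20.86 kW

P_shaft ≈ 20.9 kW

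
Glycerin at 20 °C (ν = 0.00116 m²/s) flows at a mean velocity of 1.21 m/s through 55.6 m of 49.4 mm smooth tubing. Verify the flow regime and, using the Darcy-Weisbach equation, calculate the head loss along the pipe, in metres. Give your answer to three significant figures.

h_f ≈ 104 m

Re = VD/ν = 1.21·0.04940/0.00116 = 51.5 → laminar (Re < 2300)
f = 64/Re = 1.242
h_f = f(L/D)V²/(2g) = 1.242·(55.6/0.04940)·1.21²/(2·9.81) = 104.3 m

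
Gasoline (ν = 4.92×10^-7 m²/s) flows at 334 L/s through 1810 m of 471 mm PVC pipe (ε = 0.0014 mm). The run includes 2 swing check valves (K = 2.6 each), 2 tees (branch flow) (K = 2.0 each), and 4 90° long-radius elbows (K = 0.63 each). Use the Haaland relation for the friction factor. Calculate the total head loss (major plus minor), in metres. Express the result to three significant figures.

H_L ≈ 9.80 m

V = 4Q/(πD²) = 1.917 m/s; V²/2g = 0.1873 m
Re = 1.84×10^6, ε/D = 2.97×10^-6 → f = 0.01056 (Haaland)
Major: h_f = f(L/D)·V²/2g = 0.01056·3843·0.1873 = 7.603 m
Minor: ΣK = 11.7; h_m = ΣK·V²/2g = 2.195 m
Total H_L = 7.603 + 2.195 = 9.798 m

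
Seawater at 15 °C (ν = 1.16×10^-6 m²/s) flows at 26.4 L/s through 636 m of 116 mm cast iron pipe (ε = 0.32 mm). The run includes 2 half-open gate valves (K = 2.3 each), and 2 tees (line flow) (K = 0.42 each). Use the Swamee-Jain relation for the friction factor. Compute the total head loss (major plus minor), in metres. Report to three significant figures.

V = 4Q/(πD²) = 2.498 m/s; V²/2g = 0.3181 m
Re = 2.50×10^5, ε/D = 0.00276 → f = 0.02629 (Swamee-Jain)
Major: h_f = f(L/D)·V²/2g = 0.02629·5483·0.3181 = 45.85 m
Minor: ΣK = 5.44; h_m = ΣK·V²/2g = 1.730 m
Total H_L = 45.85 + 1.730 = 47.58 m

H_L ≈ 47.6 m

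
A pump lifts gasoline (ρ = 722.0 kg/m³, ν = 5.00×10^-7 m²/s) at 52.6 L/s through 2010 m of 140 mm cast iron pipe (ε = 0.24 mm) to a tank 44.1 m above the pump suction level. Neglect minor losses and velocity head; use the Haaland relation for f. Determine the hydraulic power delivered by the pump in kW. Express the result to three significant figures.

P_hyd ≈ 88.8 kW

V = 4Q/(πD²) = 3.417 m/s; Re = 9.57×10^5; ε/D = 0.00171; f = 0.02272
h_f = f(L/D)V²/2g = 194.1 m
Total head H = z + h_f = 44.1 + 194.1 = 238.2 m
P_hyd = ρgQH = 722.0·9.81·0.0526·238.2 = 88.76 kW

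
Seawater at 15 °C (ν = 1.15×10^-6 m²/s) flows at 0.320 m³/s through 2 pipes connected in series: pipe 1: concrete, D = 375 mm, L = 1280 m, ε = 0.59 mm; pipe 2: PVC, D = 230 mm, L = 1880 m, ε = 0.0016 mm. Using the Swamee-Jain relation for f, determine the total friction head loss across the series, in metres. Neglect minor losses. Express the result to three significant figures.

Pipe 1: V = 2.897 m/s, Re = 9.45×10^5, ε/D = 0.00157, f = 0.02231, h_1 = f(L/D)V²/2g = 32.58 m
Pipe 2: V = 7.702 m/s, Re = 1.54×10^6, ε/D = 6.96×10^-6, f = 0.01103, h_2 = f(L/D)V²/2g = 272.7 m
Series → Q common, losses add: H = Σh = 305.2 m

H ≈ 305 m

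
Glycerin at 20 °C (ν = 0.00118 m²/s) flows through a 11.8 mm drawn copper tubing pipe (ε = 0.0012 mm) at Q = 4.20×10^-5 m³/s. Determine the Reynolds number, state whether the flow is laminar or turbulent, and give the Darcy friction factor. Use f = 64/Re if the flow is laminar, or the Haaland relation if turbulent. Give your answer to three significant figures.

V = 4Q/(πD²) = 0.3841 m/s
Re = VD/ν = 0.3841·0.0118/0.00118 = 3.84
Re < 2300 → laminar → f = 64/Re = 16.66

Re ≈ 3.84; laminar; f = 64/Re ≈ 16.7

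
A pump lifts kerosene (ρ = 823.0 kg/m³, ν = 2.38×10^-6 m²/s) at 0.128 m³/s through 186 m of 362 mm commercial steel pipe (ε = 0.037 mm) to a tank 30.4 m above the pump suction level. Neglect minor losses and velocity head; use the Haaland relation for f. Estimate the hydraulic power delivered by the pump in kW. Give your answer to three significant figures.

P_hyd ≈ 32.1 kW

V = 4Q/(πD²) = 1.244 m/s; Re = 1.89×10^5; ε/D = 1.02×10^-4; f = 0.01635
h_f = f(L/D)V²/2g = 0.6622 m
Total head H = z + h_f = 30.4 + 0.6622 = 31.06 m
P_hyd = ρgQH = 823.0·9.81·0.128·31.06 = 32.10 kW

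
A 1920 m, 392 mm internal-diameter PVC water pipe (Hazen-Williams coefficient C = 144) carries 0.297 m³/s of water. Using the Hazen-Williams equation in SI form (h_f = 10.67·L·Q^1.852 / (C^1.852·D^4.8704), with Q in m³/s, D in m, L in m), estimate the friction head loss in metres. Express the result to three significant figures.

h_f ≈ 20.8 m

h_f = 10.67·1920·0.297^1.852 / (144^1.852·0.392^4.8704) = 20.82 m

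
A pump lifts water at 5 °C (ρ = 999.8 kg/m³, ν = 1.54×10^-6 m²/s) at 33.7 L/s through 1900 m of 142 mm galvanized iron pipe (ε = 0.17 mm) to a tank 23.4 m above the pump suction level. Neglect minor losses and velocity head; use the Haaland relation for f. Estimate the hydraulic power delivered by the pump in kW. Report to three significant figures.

P_hyd ≈ 29.9 kW

V = 4Q/(πD²) = 2.128 m/s; Re = 1.96×10^5; ε/D = 0.00120; f = 0.02169
h_f = f(L/D)V²/2g = 66.97 m
Total head H = z + h_f = 23.4 + 66.97 = 90.37 m
P_hyd = ρgQH = 999.8·9.81·0.0337·90.37 = 29.87 kW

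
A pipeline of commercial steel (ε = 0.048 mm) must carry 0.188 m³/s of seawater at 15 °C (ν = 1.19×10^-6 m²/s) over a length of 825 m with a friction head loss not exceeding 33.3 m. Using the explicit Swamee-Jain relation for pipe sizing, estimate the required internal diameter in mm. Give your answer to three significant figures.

D ≈ 258 mm

Swamee-Jain (Type III): D = 0.66·[ε^1.25·(LQ²/(gh_f))^4.75 + ν·Q^9.4·(L/(gh_f))^5.2]^0.04
LQ²/(gh_f) = 0.08926; L/(gh_f) = 2.525
Term 1 = ε^1.25·(…)^4.75 = 4.14×10^-11; Term 2 = ν·Q^9.4·(…)^5.2 = 2.21×10^-11
D = 0.66·(4.14×10^-11 + 2.21×10^-11)^0.04 = 0.2580 m = 258 mm
Check: V = 3.60 m/s, Re = 7.80×10^5, f = 0.01485, h_f = 31.3 m ≈ 33.3 m ✓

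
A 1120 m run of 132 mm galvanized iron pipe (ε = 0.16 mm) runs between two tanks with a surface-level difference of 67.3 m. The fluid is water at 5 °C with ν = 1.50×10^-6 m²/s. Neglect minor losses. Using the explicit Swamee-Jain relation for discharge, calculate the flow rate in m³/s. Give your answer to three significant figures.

Q ≈ 0.0367 m³/s

Swamee-Jain (Type II): Q = -0.965·√(gD⁵h_f/L)·ln[ε/(3.7D) + √(3.17ν²L/(gD³h_f))]
√(gD⁵h_f/L) = √(9.81·0.132⁵·67.3/1120) = 0.004860
ε/(3.7D) = 3.28×10^-4; √(3.17ν²L/(gD³h_f)) = 7.25×10^-5
Q = -0.965·0.004860·ln(4.001×10^-4) = 0.03670 m³/s
Check: V = 2.68 m/s, Re = 2.36×10^5, f = 0.02181, h_f = 67.8 m ≈ 67.3 m ✓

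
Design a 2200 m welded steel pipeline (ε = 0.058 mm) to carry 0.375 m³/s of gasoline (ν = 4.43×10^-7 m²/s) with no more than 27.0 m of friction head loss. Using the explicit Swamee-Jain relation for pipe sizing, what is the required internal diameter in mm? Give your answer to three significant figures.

D ≈ 421 mm

Swamee-Jain (Type III): D = 0.66·[ε^1.25·(LQ²/(gh_f))^4.75 + ν·Q^9.4·(L/(gh_f))^5.2]^0.04
LQ²/(gh_f) = 1.168; L/(gh_f) = 8.306
Term 1 = ε^1.25·(…)^4.75 = 1.06×10^-5; Term 2 = ν·Q^9.4·(…)^5.2 = 2.65×10^-6
D = 0.66·(1.06×10^-5 + 2.65×10^-6)^0.04 = 0.4211 m = 421 mm
Check: V = 2.69 m/s, Re = 2.56×10^6, f = 0.01335, h_f = 25.8 m ≈ 27.0 m ✓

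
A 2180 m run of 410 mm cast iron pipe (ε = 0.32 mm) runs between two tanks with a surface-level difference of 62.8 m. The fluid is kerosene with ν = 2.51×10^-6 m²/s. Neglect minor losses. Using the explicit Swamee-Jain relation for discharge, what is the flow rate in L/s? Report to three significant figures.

Swamee-Jain (Type II): Q = -0.965·√(gD⁵h_f/L)·ln[ε/(3.7D) + √(3.17ν²L/(gD³h_f))]
√(gD⁵h_f/L) = √(9.81·0.410⁵·62.8/2180) = 0.05722
ε/(3.7D) = 2.11×10^-4; √(3.17ν²L/(gD³h_f)) = 3.20×10^-5
Q = -0.965·0.05722·ln(2.430×10^-4) = 0.4595 m³/s
Check: V = 3.48 m/s, Re = 5.69×10^5, f = 0.01925, h_f = 63.2 m ≈ 62.8 m ✓

Q ≈ 460 L/s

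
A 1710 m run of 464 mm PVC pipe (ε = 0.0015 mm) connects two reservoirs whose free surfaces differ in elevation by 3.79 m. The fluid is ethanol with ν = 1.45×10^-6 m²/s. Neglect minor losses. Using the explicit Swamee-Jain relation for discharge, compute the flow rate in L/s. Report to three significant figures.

Q ≈ 204 L/s

Swamee-Jain (Type II): Q = -0.965·√(gD⁵h_f/L)·ln[ε/(3.7D) + √(3.17ν²L/(gD³h_f))]
√(gD⁵h_f/L) = √(9.81·0.464⁵·3.79/1710) = 0.02162
ε/(3.7D) = 8.74×10^-7; √(3.17ν²L/(gD³h_f)) = 5.54×10^-5
Q = -0.965·0.02162·ln(5.627×10^-5) = 0.2042 m³/s
Check: V = 1.21 m/s, Re = 3.86×10^5, f = 0.01376, h_f = 3.77 m ≈ 3.79 m ✓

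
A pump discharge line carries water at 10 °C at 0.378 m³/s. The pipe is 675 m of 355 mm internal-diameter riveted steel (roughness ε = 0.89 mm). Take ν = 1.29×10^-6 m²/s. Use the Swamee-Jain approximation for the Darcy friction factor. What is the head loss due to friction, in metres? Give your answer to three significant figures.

h_f ≈ 35.5 m

V = 4Q/(πD²) = 4·0.378/(π·0.355²) = 3.819 m/s
Re = VD/ν = 3.819·0.355/1.29×10^-6 = 1.05×10^6 → turbulent
ε/D = 0.89/355 = 0.00251
Swamee-Jain: f = 0.02511
h_f = f(L/D)V²/(2g) = 0.02511·(675/0.355)·3.819²/(2·9.81) = 35.49 m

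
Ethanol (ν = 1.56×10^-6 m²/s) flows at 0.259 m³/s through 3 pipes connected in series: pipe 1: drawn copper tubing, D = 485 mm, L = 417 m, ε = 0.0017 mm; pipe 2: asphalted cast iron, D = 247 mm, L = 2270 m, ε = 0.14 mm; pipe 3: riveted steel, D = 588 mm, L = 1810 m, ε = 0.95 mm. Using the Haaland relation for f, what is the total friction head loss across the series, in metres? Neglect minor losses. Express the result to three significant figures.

H ≈ 246 m

Pipe 1: V = 1.402 m/s, Re = 4.36×10^5, ε/D = 3.51×10^-6, f = 0.01342, h_1 = f(L/D)V²/2g = 1.156 m
Pipe 2: V = 5.405 m/s, Re = 8.56×10^5, ε/D = 5.67×10^-4, f = 0.01768, h_2 = f(L/D)V²/2g = 242.0 m
Pipe 3: V = 0.9538 m/s, Re = 3.60×10^5, ε/D = 0.00162, f = 0.02271, h_3 = f(L/D)V²/2g = 3.241 m
Series → Q common, losses add: H = Σh = 246.4 m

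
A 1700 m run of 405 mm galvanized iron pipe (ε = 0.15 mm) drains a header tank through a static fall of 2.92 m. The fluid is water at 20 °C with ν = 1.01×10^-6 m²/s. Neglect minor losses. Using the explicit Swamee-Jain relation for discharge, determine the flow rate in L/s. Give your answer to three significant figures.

Swamee-Jain (Type II): Q = -0.965·√(gD⁵h_f/L)·ln[ε/(3.7D) + √(3.17ν²L/(gD³h_f))]
√(gD⁵h_f/L) = √(9.81·0.405⁵·2.92/1700) = 0.01355
ε/(3.7D) = 1.00×10^-4; √(3.17ν²L/(gD³h_f)) = 5.37×10^-5
Q = -0.965·0.01355·ln(1.538×10^-4) = 0.1148 m³/s
Check: V = 0.891 m/s, Re = 3.57×10^5, f = 0.01730, h_f = 2.94 m ≈ 2.92 m ✓

Q ≈ 115 L/s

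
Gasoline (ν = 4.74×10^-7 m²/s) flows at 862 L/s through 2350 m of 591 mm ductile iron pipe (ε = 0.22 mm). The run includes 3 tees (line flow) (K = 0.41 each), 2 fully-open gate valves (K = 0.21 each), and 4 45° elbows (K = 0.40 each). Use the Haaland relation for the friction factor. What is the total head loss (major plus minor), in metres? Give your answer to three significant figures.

V = 4Q/(πD²) = 3.142 m/s; V²/2g = 0.5033 m
Re = 3.92×10^6, ε/D = 3.72×10^-4 → f = 0.01582 (Haaland)
Major: h_f = f(L/D)·V²/2g = 0.01582·3976·0.5033 = 31.66 m
Minor: ΣK = 3.25; h_m = ΣK·V²/2g = 1.636 m
Total H_L = 31.66 + 1.636 = 33.30 m

H_L ≈ 33.3 m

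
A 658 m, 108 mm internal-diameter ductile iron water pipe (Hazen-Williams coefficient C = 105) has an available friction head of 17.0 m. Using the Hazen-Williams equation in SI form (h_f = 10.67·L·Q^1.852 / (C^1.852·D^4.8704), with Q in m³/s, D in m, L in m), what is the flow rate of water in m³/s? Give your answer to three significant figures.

Rearranging: Q = [h_f·C^1.852·D^4.8704 / (10.67·L)]^(1/1.852)
Q = [17.0·105^1.852·0.108^4.8704 / (10.67·658)]^0.540 = 0.01166 m³/s

Q ≈ 0.0117 m³/s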